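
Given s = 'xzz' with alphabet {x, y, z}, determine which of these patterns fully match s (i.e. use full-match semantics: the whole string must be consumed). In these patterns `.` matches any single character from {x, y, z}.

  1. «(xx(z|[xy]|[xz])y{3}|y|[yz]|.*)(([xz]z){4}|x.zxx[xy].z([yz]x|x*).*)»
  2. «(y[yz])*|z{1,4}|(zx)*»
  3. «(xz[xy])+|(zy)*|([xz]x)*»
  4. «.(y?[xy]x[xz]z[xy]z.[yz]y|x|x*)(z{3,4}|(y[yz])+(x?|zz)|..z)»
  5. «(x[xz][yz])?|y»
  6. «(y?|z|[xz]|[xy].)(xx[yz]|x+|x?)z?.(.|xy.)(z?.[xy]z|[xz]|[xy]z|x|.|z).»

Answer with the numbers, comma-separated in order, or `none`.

1 → no match
2 → no match
3 → no match
4 → no match
5 → match
6 → no match

5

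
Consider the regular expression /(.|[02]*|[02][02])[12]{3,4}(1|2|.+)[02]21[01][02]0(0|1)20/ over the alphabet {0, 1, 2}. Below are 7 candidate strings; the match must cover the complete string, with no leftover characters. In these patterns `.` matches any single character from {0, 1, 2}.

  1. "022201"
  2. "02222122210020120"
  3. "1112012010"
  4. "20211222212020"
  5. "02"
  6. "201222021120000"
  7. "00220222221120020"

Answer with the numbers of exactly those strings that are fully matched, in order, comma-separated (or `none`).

1 → no match — must end with "20"
2 → no match
3 → no match — must end with "20"
4 → no match
5 → no match — must end with "20"
6 → no match — must end with "20"
7 → no match

none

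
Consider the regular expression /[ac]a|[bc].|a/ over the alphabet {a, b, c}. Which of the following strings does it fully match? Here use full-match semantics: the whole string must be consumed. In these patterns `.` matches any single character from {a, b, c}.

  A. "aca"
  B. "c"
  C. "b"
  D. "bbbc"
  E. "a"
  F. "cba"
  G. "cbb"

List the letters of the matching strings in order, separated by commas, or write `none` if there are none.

A. "aca" → no match
B. "c" → no match
C. "b" → no match
D. "bbbc" → no match
E. "a" → match
F. "cba" → no match
G. "cbb" → no match

E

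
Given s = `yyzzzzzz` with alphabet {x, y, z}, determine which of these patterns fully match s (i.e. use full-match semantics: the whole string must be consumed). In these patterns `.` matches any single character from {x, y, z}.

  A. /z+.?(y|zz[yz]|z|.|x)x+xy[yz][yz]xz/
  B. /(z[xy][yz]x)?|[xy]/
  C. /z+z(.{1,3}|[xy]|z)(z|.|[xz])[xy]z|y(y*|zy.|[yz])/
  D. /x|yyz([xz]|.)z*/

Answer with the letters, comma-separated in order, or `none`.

D

A → no match — must start with `z`
B → no match
C → no match
D → match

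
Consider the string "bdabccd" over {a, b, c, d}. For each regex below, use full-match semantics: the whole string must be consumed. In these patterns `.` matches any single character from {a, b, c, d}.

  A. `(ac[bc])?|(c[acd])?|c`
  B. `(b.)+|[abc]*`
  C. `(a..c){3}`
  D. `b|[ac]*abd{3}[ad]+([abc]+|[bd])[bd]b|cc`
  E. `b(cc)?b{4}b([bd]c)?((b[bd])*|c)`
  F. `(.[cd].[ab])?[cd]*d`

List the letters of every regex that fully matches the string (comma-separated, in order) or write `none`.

A → no match
B → no match
C → no match — must start with "a"
D → no match
E → no match
F → match

F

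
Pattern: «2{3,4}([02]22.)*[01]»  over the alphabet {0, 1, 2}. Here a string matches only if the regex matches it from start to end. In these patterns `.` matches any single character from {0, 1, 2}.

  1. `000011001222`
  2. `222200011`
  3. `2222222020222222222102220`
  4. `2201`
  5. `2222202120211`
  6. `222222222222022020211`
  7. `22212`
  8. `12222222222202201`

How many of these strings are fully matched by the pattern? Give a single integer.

1 → no match — must start with `2`
2 → no match
3 → no match
4 → no match
5 → no match
6 → no match
7 → no match
8 → no match — must start with `2`
Total matched: 0

0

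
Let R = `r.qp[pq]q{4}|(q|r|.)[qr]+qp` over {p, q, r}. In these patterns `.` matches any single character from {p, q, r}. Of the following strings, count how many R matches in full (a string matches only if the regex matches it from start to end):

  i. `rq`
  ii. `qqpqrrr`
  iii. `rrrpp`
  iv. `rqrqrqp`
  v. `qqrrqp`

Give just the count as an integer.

2

i → no match
ii → no match
iii → no match
iv → match
v → match
Total matched: 2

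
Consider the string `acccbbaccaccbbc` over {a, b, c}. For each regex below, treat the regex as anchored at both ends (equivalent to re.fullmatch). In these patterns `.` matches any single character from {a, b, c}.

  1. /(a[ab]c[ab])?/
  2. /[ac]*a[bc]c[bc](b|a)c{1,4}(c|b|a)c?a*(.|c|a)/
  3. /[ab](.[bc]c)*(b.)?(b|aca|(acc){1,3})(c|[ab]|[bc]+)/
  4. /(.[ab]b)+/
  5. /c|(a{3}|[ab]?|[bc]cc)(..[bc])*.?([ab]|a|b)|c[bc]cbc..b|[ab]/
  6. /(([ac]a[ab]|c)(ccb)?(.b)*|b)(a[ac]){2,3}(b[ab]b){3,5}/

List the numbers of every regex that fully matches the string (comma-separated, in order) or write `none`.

1 → no match
2 → no match
3 → match
4 → no match — must end with `b`
5 → no match
6 → no match — must end with `b`

3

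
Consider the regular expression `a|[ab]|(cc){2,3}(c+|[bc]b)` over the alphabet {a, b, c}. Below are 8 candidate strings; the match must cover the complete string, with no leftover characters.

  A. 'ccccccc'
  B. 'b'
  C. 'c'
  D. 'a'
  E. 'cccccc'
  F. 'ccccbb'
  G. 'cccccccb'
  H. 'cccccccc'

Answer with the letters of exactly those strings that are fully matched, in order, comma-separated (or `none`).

A → match
B → match
C → no match
D → match
E → match
F → match
G → match
H → match

A, B, D, E, F, G, H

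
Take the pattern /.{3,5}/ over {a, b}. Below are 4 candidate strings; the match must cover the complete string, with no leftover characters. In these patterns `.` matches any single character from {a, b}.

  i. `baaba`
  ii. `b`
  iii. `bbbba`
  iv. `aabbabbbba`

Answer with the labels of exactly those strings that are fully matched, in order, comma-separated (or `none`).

i, iii

i → match
ii → no match
iii → match
iv → no match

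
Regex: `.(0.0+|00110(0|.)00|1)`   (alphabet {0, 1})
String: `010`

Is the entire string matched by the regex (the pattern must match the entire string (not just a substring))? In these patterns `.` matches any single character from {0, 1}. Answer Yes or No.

No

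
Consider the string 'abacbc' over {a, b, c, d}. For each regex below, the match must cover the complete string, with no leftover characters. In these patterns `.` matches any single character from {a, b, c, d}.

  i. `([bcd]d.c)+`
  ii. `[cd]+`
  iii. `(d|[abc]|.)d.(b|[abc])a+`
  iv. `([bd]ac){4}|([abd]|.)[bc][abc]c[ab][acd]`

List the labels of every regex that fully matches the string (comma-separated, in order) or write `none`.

iv

i → no match
ii → no match
iii → no match — must end with 'a'
iv → match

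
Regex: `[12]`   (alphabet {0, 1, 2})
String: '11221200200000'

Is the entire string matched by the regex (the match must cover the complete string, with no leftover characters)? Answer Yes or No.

No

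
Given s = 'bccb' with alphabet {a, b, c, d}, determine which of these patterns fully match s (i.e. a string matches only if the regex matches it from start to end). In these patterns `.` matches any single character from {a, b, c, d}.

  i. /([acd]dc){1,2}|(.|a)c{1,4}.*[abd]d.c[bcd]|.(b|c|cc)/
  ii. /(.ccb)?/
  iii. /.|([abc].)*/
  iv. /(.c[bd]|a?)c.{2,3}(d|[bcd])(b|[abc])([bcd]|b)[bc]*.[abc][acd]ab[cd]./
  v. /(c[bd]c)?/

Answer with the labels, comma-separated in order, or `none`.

i → no match
ii → match
iii → match
iv → no match
v → no match

ii, iii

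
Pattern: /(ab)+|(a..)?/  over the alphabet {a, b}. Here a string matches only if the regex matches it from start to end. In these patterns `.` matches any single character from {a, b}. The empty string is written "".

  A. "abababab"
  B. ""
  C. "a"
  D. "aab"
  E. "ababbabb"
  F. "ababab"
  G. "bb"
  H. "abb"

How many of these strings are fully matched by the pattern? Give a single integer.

5

A → match
B → match
C → no match
D → match
E → no match
F → match
G → no match
H → match
Total matched: 5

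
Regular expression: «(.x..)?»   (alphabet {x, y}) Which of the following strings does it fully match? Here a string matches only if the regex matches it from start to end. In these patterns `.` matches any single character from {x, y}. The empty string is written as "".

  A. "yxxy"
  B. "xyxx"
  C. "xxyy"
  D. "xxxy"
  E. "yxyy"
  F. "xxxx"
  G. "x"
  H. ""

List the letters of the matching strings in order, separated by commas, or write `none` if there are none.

A → match
B → no match
C → match
D → match
E → match
F → match
G → no match
H → match

A, C, D, E, F, H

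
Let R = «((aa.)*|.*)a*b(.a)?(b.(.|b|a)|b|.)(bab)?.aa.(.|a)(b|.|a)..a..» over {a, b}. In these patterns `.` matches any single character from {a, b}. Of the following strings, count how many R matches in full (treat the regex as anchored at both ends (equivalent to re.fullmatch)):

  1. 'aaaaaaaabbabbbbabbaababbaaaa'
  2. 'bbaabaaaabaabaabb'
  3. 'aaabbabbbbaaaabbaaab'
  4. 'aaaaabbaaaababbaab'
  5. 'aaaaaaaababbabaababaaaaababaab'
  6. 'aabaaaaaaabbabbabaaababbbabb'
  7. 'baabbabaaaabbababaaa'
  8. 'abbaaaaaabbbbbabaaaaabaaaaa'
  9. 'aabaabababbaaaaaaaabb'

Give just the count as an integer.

8

1 → match
2 → match
3 → match
4 → match
5 → match
6 → match
7 → no match
8 → match
9 → match
Total matched: 8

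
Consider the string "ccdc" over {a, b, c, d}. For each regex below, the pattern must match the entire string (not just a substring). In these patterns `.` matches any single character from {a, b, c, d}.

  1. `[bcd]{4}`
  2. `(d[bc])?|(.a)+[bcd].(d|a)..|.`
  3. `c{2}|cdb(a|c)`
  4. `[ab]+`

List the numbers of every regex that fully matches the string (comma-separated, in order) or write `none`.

1 → match
2 → no match
3 → no match
4 → no match

1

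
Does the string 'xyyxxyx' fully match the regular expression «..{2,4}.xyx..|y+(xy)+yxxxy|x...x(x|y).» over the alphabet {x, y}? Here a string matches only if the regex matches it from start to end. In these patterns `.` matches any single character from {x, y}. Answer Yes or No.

Yes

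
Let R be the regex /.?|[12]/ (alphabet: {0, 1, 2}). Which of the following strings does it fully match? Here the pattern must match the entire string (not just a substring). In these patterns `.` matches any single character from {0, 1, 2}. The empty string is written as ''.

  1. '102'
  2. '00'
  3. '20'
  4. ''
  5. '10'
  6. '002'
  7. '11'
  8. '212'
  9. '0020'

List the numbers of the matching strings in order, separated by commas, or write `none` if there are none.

4

1 → no match
2 → no match
3 → no match
4 → match
5 → no match
6 → no match
7 → no match
8 → no match
9 → no match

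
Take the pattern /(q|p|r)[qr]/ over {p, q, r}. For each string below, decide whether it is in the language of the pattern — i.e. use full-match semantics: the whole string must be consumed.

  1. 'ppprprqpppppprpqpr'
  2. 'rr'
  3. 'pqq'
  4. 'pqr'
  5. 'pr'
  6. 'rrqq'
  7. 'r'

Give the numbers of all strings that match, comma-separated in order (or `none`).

1 → no match
2 → match
3 → no match
4 → no match
5 → match
6 → no match
7 → no match

2, 5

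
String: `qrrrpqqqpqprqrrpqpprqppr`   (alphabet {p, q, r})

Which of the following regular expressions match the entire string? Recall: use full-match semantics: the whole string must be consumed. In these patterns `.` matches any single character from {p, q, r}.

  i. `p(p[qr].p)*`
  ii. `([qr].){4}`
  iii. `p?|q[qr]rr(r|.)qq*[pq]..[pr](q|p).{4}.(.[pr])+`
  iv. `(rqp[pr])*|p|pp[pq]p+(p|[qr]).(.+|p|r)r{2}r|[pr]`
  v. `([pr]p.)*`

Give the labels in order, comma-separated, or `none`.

i → no match — must start with `p`
ii → no match
iii → match
iv → no match
v → no match

iii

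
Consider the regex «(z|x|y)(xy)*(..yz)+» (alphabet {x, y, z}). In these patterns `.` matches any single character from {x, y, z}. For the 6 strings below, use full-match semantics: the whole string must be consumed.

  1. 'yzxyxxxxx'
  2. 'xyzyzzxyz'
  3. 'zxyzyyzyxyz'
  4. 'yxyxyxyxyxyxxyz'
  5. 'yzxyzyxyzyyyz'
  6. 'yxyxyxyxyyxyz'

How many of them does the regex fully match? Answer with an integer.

1 → no match — must end with 'yz'
2 → match
3 → match
4 → match
5 → match
6 → match
Total matched: 5

5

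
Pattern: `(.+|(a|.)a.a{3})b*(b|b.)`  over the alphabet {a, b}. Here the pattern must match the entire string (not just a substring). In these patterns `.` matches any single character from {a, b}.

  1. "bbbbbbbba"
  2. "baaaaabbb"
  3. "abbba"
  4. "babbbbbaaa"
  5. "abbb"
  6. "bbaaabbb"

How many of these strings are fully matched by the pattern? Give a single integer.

5

1 → match
2 → match
3 → match
4 → no match
5 → match
6 → match
Total matched: 5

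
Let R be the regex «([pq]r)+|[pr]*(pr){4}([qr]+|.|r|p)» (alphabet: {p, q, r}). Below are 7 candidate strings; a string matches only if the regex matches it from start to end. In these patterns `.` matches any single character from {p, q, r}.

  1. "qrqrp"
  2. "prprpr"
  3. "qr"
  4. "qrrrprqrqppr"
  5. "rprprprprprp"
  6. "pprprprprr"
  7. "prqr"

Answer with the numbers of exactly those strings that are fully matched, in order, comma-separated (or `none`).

1 → no match
2 → match
3 → match
4 → no match
5 → match
6 → match
7 → match

2, 3, 5, 6, 7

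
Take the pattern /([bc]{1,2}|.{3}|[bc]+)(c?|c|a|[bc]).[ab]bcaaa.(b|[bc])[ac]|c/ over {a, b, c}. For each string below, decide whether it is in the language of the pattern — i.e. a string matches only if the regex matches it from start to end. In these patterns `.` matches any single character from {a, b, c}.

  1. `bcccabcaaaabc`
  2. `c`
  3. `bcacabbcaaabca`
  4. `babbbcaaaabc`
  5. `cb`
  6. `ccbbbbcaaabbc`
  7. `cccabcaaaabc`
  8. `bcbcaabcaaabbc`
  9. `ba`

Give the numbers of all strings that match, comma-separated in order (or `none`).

1, 2, 3, 4, 6, 7, 8

1 → match
2 → match
3 → match
4 → match
5 → no match
6 → match
7 → match
8 → match
9 → no match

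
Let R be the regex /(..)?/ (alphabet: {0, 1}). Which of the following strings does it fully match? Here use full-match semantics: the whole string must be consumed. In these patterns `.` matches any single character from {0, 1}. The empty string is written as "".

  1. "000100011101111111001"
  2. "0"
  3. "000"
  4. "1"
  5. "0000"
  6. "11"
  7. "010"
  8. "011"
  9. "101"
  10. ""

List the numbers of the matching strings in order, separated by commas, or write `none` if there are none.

6, 10

1 → no match
2 → no match
3 → no match
4 → no match
5 → no match
6 → match
7 → no match
8 → no match
9 → no match
10 → match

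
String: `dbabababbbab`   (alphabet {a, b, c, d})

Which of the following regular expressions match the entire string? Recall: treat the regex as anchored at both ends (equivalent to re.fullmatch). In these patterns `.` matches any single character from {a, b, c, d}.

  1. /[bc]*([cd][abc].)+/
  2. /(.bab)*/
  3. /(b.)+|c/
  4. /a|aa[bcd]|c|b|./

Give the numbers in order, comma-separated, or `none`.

2

1 → no match
2 → match
3 → no match
4 → no match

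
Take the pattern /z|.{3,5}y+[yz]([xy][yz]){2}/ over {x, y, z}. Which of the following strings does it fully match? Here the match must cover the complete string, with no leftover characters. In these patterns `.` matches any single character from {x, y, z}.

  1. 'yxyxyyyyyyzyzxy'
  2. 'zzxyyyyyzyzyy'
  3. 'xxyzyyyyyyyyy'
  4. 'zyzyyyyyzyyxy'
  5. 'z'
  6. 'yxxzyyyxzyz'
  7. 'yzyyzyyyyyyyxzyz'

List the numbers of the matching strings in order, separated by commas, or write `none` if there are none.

1, 2, 3, 4, 5, 6, 7

1 → match
2 → match
3 → match
4 → match
5. 'z' → match
6. 'yxxzyyyxzyz' → match
7 → match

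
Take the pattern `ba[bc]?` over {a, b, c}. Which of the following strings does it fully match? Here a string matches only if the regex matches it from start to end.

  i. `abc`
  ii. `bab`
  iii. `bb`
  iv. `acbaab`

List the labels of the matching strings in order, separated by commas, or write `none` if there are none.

i → no match — must start with `ba`
ii → match
iii → no match — must start with `ba`
iv → no match — must start with `ba`

ii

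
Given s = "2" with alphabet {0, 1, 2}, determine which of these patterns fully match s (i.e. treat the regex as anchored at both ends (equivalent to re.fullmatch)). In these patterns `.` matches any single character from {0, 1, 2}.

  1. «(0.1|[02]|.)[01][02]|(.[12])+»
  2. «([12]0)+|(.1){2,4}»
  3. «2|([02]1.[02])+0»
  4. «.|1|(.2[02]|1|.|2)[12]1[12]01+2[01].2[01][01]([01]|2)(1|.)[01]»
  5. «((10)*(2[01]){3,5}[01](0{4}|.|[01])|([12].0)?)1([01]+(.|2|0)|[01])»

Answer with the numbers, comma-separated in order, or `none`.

3, 4

1 → no match
2 → no match
3 → match
4 → match
5 → no match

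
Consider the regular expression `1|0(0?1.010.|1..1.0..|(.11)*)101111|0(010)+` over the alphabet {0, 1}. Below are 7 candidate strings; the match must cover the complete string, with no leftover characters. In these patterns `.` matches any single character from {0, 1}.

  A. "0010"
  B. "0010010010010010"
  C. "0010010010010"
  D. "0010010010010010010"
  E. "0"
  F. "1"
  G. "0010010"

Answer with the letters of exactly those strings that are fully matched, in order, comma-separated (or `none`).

A → match
B → match
C → match
D → match
E → no match
F → match
G → match

A, B, C, D, F, G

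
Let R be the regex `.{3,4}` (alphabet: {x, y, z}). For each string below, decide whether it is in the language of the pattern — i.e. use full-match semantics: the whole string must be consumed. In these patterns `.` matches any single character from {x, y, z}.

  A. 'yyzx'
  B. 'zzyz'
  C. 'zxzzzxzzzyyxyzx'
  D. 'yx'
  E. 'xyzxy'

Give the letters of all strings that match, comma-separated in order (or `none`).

A → match
B → match
C → no match
D → no match
E → no match

A, B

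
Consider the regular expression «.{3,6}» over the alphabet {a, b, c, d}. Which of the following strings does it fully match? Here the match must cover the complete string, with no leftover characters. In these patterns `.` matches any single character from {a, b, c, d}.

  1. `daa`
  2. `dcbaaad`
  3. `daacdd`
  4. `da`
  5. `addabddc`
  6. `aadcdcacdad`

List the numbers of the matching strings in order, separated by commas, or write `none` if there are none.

1, 3

1. `daa` → match
2. `dcbaaad` → no match
3. `daacdd` → match
4. `da` → no match
5. `addabddc` → no match
6. `aadcdcacdad` → no match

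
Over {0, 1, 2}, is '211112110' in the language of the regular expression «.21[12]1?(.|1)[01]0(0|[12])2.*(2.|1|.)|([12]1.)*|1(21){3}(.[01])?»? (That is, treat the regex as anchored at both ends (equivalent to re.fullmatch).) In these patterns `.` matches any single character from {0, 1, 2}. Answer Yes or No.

Yes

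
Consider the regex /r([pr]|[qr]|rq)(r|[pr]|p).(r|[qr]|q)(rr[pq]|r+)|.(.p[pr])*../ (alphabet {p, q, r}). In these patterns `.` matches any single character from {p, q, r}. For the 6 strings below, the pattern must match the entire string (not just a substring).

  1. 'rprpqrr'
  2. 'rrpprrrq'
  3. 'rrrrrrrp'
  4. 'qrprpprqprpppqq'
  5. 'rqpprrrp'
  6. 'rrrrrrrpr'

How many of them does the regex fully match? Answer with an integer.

1 → match
2 → match
3 → match
4 → match
5 → match
6 → no match
Total matched: 5

5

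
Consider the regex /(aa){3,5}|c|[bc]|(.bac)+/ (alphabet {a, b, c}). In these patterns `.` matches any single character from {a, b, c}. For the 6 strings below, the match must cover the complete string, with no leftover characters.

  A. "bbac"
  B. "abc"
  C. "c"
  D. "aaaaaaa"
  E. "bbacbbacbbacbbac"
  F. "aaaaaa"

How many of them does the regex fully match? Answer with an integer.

4

A → match
B → no match
C → match
D → no match
E → match
F → match
Total matched: 4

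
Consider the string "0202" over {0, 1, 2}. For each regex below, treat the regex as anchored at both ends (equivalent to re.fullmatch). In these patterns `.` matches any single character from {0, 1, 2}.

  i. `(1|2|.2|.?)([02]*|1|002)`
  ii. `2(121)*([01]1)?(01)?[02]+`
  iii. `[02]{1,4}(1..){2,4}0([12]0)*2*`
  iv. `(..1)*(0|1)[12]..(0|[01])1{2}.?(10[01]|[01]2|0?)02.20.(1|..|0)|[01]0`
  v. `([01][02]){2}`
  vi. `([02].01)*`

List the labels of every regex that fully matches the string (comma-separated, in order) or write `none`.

i → match
ii → no match — must start with "2"
iii → no match
iv → no match
v → match
vi → no match

i, v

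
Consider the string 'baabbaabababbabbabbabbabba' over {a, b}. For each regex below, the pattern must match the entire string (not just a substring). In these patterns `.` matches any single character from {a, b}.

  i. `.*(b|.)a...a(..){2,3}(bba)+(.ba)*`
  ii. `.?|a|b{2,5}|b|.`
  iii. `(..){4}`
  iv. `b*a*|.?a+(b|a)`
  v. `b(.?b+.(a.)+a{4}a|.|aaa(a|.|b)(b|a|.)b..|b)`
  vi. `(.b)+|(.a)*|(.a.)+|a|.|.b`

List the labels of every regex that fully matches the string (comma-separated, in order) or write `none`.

i → match
ii → no match
iii → no match
iv → no match
v → no match
vi → no match

i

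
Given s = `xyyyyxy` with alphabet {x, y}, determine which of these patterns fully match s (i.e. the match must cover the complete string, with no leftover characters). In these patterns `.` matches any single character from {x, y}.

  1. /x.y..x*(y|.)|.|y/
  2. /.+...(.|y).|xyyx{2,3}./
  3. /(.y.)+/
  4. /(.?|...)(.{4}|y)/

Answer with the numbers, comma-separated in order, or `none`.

1, 2, 4

1 → match
2 → match
3 → no match
4 → match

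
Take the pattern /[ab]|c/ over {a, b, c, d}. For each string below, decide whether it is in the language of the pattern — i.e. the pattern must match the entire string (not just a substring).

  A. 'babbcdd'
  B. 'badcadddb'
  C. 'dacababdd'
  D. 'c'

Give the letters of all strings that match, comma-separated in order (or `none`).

D

A → no match
B → no match
C → no match
D → match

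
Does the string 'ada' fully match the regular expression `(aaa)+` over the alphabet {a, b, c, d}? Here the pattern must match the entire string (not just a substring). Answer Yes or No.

No

Every match must start with 'aaa', but 'ada' does not.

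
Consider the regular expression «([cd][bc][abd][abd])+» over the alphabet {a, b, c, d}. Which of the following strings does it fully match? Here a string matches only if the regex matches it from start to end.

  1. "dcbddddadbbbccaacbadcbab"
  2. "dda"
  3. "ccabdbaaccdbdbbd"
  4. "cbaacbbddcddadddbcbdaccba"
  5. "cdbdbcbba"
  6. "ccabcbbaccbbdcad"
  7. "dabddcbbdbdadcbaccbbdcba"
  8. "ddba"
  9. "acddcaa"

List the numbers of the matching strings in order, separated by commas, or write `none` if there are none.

1 → no match
2. "dda" → no match
3 → match
4 → no match
5. "cdbdbcbba" → no match
6 → match
7 → no match
8. "ddba" → no match
9. "acddcaa" → no match

3, 6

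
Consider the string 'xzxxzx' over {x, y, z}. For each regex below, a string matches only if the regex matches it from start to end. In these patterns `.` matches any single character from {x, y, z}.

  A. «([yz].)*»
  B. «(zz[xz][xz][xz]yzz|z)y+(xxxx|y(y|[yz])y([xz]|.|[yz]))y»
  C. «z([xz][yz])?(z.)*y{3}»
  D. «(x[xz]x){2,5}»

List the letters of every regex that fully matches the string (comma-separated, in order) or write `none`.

A → no match
B → no match — must end with 'y'
C → no match — must start with 'z'
D → match

D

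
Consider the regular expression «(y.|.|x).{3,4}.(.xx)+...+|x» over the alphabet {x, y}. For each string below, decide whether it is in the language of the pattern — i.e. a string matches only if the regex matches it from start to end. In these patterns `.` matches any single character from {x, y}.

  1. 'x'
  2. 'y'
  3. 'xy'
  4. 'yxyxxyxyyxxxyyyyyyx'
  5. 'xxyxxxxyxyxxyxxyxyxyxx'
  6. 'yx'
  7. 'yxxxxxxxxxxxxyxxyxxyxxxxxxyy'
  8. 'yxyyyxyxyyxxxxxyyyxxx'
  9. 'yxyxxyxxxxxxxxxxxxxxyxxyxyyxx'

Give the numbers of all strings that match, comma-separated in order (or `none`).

1. 'x' → match
2. 'y' → no match
3. 'xy' → no match
4 → no match
5 → no match
6. 'yx' → no match
7 → match
8 → no match
9 → match

1, 7, 9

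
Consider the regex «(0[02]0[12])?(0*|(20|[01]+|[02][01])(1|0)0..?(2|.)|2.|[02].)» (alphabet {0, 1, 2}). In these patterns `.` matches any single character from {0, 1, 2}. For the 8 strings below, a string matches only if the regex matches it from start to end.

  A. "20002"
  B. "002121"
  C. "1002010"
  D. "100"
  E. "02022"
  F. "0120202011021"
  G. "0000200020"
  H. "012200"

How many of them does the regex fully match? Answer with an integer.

0

A. "20002" → no match
B. "002121" → no match
C. "1002010" → no match
D. "100" → no match
E. "02022" → no match
F → no match
G. "0000200020" → no match
H. "012200" → no match
Total matched: 0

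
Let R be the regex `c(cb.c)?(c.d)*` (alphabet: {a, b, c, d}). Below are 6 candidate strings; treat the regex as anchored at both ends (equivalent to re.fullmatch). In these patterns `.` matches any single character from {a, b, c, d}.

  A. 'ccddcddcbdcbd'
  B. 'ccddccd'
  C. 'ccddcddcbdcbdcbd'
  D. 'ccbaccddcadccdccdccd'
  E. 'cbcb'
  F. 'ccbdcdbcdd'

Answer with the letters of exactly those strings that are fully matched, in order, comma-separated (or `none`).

A, B, C, D

A → match
B. 'ccddccd' → match
C → match
D → match
E. 'cbcb' → no match
F. 'ccbdcdbcdd' → no match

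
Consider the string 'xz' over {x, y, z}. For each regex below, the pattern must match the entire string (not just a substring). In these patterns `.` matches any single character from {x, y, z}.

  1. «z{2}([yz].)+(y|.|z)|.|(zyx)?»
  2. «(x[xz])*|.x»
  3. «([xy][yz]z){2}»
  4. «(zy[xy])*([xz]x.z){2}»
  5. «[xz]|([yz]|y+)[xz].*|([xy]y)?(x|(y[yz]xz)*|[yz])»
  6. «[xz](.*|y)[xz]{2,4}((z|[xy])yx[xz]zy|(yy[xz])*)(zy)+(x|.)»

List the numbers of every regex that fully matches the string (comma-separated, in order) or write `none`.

2

1 → no match
2 → match
3 → no match
4 → no match
5 → no match
6 → no match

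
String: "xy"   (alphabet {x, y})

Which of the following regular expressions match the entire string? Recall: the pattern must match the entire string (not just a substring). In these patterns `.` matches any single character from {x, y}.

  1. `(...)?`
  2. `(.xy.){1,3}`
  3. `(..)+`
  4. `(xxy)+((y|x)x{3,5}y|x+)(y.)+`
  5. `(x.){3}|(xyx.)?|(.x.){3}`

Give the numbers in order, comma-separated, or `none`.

1 → no match
2 → no match
3 → match
4 → no match — must start with "xxy"
5 → no match

3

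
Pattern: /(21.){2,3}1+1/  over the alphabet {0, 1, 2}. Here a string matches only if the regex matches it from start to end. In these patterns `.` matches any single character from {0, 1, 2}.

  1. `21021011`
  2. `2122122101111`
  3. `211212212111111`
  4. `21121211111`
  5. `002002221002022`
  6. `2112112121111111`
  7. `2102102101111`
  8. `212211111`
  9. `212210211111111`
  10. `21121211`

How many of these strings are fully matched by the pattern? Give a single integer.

9

1 → match
2 → match
3 → match
4 → match
5 → no match — must start with `21`
6 → match
7 → match
8 → match
9 → match
10 → match
Total matched: 9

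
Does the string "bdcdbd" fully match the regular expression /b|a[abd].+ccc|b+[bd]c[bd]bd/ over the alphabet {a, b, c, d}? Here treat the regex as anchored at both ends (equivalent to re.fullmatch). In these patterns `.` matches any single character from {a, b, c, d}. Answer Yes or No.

Yes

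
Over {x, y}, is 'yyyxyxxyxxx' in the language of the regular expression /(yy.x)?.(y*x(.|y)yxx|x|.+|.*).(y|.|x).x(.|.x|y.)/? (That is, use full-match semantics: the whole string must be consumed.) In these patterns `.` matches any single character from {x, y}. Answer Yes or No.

Yes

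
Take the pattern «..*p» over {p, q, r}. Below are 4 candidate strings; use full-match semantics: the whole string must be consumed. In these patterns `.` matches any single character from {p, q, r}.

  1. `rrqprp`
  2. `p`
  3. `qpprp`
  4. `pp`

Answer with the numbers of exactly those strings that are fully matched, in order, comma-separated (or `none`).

1 → match
2 → no match
3 → match
4 → match

1, 3, 4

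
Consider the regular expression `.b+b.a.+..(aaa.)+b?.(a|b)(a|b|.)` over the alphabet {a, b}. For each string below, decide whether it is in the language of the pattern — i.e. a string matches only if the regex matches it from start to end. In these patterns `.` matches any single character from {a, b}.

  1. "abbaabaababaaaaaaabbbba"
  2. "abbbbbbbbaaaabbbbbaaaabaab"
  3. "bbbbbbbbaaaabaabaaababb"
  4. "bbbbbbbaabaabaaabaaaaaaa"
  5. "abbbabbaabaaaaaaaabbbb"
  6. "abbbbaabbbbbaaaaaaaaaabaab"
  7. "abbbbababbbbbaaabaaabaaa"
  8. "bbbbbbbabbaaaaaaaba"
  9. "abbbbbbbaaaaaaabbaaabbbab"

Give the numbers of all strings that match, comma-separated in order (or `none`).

1 → match
2 → match
3 → match
4 → match
5 → match
6 → match
7 → match
8 → match
9 → match

1, 2, 3, 4, 5, 6, 7, 8, 9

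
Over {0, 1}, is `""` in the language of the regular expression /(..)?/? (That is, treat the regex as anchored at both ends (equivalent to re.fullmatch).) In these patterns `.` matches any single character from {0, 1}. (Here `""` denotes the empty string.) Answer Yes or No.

Yes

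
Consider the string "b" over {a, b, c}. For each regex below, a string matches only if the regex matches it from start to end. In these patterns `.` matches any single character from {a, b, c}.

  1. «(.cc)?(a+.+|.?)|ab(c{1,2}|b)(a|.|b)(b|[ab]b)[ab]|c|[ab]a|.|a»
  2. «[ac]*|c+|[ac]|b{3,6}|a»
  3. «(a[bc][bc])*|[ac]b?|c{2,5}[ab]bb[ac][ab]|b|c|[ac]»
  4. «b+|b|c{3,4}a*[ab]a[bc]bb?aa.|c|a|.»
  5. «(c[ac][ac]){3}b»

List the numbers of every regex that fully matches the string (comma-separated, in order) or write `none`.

1 → match
2 → no match
3 → match
4 → match
5 → no match — must start with "c"

1, 3, 4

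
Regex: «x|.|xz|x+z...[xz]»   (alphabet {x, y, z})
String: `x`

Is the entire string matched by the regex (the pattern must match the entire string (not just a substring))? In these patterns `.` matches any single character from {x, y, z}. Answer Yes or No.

Yes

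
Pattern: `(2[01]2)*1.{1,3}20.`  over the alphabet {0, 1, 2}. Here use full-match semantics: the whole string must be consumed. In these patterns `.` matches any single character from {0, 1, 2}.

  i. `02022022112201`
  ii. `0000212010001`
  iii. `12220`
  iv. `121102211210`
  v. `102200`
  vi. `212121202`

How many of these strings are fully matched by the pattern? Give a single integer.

i → no match
ii → no match
iii → no match
iv → no match
v → match
vi → match
Total matched: 2

2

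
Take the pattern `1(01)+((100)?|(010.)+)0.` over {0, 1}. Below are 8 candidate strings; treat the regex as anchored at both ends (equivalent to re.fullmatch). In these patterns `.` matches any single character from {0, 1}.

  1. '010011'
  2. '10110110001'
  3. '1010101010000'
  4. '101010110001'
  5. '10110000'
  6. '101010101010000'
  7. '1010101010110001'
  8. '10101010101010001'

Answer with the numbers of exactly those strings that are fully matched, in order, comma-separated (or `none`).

1. '010011' → no match — must start with '101'
2. '10110110001' → no match
3 → match
4. '101010110001' → match
5. '10110000' → match
6 → match
7 → match
8 → match

3, 4, 5, 6, 7, 8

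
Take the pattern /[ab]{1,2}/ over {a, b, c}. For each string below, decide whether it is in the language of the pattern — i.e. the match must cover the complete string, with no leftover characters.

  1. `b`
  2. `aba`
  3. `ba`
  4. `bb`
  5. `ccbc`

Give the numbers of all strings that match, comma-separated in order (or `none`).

1 → match
2 → no match
3 → match
4 → match
5 → no match

1, 3, 4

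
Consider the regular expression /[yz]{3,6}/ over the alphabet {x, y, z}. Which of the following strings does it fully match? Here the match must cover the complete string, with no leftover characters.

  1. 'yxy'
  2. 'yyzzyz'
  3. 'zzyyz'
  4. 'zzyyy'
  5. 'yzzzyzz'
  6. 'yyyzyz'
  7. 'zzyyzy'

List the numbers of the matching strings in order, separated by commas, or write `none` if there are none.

1. 'yxy' → no match
2. 'yyzzyz' → match
3. 'zzyyz' → match
4. 'zzyyy' → match
5. 'yzzzyzz' → no match
6. 'yyyzyz' → match
7. 'zzyyzy' → match

2, 3, 4, 6, 7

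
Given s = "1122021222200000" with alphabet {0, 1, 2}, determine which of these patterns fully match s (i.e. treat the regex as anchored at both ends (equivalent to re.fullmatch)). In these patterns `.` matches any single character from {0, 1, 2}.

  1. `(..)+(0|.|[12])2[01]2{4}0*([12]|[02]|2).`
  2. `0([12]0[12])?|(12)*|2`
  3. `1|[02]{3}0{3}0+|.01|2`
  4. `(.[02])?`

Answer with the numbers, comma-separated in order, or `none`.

1 → match
2 → no match
3 → no match
4 → no match

1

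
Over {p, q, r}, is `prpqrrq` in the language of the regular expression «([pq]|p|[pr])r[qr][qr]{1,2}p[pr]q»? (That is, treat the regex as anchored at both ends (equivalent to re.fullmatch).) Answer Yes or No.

No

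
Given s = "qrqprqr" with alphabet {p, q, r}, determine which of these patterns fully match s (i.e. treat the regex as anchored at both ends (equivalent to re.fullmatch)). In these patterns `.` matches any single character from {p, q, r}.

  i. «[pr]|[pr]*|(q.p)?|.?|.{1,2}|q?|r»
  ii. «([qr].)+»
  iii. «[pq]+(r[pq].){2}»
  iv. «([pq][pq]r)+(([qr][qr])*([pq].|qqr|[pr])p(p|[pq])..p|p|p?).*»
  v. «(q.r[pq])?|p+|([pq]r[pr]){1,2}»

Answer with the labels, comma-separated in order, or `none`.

iii

i → no match
ii → no match
iii → match
iv → no match
v → no match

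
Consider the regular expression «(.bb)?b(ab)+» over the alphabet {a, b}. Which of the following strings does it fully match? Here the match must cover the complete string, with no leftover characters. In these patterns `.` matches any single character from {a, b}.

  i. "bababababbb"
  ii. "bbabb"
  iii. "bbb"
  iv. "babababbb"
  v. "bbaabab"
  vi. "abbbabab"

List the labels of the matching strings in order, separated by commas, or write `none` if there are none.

i. "bababababbb" → no match — must end with "ab"
ii. "bbabb" → no match — must end with "ab"
iii. "bbb" → no match — must end with "ab"
iv. "babababbb" → no match — must end with "ab"
v. "bbaabab" → no match
vi. "abbbabab" → match

vi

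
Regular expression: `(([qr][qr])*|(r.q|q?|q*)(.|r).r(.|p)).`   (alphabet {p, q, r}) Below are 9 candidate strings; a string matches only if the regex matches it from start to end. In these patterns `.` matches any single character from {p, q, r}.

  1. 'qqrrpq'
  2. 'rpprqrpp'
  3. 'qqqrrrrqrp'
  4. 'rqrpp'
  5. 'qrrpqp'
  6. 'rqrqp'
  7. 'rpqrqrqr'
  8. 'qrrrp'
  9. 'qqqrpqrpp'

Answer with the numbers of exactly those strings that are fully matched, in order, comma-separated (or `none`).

1 → match
2 → no match
3 → no match
4 → match
5 → no match
6 → match
7 → match
8 → match
9 → no match

1, 4, 6, 7, 8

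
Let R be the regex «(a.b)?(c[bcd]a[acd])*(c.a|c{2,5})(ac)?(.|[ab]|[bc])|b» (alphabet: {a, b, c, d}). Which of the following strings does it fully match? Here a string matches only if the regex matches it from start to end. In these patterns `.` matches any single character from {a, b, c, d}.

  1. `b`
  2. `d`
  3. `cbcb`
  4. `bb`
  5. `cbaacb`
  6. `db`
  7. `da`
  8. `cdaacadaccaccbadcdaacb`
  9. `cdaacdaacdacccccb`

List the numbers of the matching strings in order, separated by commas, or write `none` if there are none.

1 → match
2 → no match
3 → no match
4 → no match
5 → match
6 → no match
7 → no match
8 → no match
9 → match

1, 5, 9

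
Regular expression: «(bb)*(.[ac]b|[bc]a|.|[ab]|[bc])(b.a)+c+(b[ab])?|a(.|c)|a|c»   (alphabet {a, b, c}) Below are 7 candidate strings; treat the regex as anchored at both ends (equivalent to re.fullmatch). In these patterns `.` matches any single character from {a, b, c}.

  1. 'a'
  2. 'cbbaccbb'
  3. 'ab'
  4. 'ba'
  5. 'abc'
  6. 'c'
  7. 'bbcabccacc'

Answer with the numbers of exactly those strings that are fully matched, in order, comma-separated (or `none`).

1, 2, 3, 6

1 → match
2 → match
3 → match
4 → no match
5 → no match
6 → match
7 → no match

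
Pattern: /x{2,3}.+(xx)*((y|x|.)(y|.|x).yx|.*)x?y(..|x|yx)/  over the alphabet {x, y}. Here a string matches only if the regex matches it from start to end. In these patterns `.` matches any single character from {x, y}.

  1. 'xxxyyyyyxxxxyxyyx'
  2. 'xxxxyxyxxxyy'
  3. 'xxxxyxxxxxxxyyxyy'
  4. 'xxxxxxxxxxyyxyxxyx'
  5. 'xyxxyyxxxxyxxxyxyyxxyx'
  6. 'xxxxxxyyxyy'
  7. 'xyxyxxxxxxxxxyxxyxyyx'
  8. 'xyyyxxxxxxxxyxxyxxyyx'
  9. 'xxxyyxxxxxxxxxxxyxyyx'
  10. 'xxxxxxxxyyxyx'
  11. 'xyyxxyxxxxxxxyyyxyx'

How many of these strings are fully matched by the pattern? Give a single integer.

1 → match
2. 'xxxxyxyxxxyy' → no match
3 → no match
4 → match
5 → no match
6. 'xxxxxxyyxyy' → no match
7 → no match
8 → no match
9 → match
10 → match
11 → no match
Total matched: 4

4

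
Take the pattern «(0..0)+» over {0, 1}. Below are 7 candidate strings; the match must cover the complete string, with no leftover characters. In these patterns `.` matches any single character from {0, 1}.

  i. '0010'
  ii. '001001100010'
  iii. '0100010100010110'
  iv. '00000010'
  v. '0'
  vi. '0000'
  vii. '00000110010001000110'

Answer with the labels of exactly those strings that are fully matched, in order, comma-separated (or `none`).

i → match
ii → match
iii → no match
iv → match
v → no match
vi → match
vii → match

i, ii, iv, vi, vii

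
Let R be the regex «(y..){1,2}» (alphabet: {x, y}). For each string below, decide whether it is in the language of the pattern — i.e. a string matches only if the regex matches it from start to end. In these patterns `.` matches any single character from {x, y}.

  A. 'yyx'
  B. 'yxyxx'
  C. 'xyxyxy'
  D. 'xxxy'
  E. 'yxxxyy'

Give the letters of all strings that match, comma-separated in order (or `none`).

A

A → match
B → no match
C → no match — must start with 'y'
D → no match — must start with 'y'
E → no match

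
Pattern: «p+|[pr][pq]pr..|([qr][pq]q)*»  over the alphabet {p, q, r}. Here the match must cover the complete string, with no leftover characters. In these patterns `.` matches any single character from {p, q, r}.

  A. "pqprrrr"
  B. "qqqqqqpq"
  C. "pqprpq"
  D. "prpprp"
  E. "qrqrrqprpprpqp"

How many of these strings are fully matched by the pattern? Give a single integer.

A → no match
B → no match
C → match
D → no match
E → no match
Total matched: 1

1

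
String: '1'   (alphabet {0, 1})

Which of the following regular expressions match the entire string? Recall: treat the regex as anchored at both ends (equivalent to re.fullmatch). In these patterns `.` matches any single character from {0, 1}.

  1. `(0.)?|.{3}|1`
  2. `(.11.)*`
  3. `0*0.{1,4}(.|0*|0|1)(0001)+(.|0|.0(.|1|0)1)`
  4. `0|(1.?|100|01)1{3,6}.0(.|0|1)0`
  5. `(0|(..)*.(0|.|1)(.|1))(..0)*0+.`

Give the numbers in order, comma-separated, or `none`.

1

1 → match
2 → no match
3 → no match
4 → no match — must end with '0'
5 → no match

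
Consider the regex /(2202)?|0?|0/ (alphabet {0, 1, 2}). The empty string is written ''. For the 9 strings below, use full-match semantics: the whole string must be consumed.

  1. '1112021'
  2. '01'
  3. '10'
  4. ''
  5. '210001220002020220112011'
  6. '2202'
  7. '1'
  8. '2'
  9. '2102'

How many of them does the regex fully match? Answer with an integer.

2

1. '1112021' → no match
2. '01' → no match
3. '10' → no match
4. '' → match
5 → no match
6. '2202' → match
7. '1' → no match
8. '2' → no match
9. '2102' → no match
Total matched: 2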